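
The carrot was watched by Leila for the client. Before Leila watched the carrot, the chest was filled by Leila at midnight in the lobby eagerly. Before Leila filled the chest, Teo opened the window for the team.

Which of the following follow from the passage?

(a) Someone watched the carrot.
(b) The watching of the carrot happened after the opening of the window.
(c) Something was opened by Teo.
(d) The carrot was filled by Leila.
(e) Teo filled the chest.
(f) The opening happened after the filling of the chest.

(a) Entailed — this follows by dropping conjuncts from the watching event's description.
(b) Entailed — the narrative places the opening before the watching.
(c) Entailed — this follows by dropping conjuncts from the opening event's description.
(d) Not entailed — Leila filled the chest, not the carrot; the carrot belongs to the watching event.
(e) Not entailed — the passage has Leila filling the chest, not Teo.
(f) Not entailed — the narrative places the opening before the filling, not after.

(a), (b), (c)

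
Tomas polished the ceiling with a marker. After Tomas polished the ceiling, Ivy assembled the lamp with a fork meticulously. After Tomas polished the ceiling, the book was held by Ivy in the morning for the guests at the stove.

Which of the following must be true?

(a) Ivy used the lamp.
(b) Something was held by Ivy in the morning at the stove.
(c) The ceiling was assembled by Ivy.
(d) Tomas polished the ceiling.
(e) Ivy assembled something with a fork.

(b), (d), (e)

(a) Not entailed — the lamp is the patient, not an instrument — Ivy used a fork.
(b) Entailed — the original entails any weakening of itself; this just drops 'for the guests' and generalizes the patient.
(c) Not entailed — Ivy assembled the lamp, not the ceiling; the ceiling belongs to the polishing event.
(d) Entailed — every conjunct here is already in the original polishing event.
(e) Entailed — this follows by dropping conjuncts from the assembling event's description.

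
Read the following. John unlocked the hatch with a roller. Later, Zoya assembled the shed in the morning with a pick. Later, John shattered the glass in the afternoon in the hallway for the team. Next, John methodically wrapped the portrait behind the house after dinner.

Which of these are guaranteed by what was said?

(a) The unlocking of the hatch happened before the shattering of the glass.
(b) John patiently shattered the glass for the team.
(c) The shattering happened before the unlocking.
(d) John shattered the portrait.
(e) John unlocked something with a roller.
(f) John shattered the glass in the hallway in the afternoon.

(a), (e), (f)

(a) Entailed — the narrative places the unlocking before the shattering.
(b) Not entailed — 'patiently' adds information not in the original event.
(c) Not entailed — the narrative places the unlocking before the shattering, not after.
(d) Not entailed — John shattered the glass, not the portrait; the portrait belongs to the wrapping event.
(e) Entailed — every conjunct here is already in the original unlocking event.
(f) Entailed — the original entails any weakening of itself; this just drops 'for the team'.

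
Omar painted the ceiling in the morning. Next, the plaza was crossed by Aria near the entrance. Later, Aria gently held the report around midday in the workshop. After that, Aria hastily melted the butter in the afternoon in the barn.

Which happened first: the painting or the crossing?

the painting

The connectives place the painting before the crossing.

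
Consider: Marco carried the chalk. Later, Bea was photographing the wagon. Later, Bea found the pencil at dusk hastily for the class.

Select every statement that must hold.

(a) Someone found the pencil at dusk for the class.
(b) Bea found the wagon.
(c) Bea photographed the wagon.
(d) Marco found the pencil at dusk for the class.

(a)

(a) Entailed — dropping 'hastily' and generalizing the agent leaves a sub-description the original still satisfies.
(b) Not entailed — Bea found the pencil, not the wagon; the wagon belongs to the photographing event.
(c) Not entailed — 'was photographing' is progressive on an accomplishment; it does not entail the completed 'photographed'.
(d) Not entailed — the passage has Bea finding the pencil, not Marco.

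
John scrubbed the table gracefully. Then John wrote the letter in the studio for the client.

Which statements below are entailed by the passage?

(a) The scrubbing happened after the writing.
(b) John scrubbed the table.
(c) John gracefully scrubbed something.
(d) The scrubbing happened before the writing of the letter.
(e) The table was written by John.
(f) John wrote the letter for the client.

(b), (c), (d), (f)

(a) Not entailed — the narrative places the scrubbing before the writing, not after.
(b) Entailed — this follows by dropping conjuncts from the scrubbing event's description.
(c) Entailed — the original entails any weakening of itself; this just generalizes the patient.
(d) Entailed — the narrative places the scrubbing before the writing.
(e) Not entailed — John wrote the letter, not the table; the table belongs to the scrubbing event.
(f) Entailed — this follows by dropping conjuncts from the writing event's description.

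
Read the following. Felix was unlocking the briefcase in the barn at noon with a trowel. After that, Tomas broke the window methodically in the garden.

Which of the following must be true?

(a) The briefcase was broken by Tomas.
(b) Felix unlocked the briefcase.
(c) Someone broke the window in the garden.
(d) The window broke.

(a) Not entailed — Tomas broke the window, not the briefcase; the briefcase belongs to the unlocking event.
(b) Not entailed — 'was unlocking' is progressive on an accomplishment; it does not entail the completed 'unlocked'.
(c) Entailed — dropping 'methodically' and generalizing the agent leaves a sub-description the original still satisfies.
(d) Entailed — 'Tomas broke the window' is causative; it entails the inchoative 'the window broke'.

(c), (d)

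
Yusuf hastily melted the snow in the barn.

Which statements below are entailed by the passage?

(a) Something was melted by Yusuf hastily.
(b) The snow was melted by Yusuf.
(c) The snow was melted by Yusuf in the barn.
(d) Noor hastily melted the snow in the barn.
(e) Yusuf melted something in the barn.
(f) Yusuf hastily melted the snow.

(a), (b), (c), (e), (f)

(a) Entailed — every conjunct here is already in the original melting event.
(b) Entailed — this follows by dropping conjuncts from the melting event's description.
(c) Entailed — every conjunct here is already in the original melting event.
(d) Not entailed — the passage has Yusuf melting the snow, not Noor.
(e) Entailed — the original entails any weakening of itself; this just drops 'hastily' and generalizes the patient.
(f) Entailed — the original entails any weakening of itself; this just drops 'in the barn'.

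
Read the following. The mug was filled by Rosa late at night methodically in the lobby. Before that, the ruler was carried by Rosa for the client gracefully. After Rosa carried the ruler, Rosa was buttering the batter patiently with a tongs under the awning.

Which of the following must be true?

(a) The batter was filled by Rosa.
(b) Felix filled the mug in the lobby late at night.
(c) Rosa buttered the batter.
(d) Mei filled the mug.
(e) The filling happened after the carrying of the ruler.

(a) Not entailed — Rosa filled the mug, not the batter; the batter belongs to the buttering event.
(b) Not entailed — the passage has Rosa filling the mug, not Felix.
(c) Not entailed — 'was buttering' is progressive on an accomplishment; it does not entail the completed 'buttered'.
(d) Not entailed — the passage has Rosa filling the mug, not Mei.
(e) Entailed — the narrative places the carrying before the filling.

(e)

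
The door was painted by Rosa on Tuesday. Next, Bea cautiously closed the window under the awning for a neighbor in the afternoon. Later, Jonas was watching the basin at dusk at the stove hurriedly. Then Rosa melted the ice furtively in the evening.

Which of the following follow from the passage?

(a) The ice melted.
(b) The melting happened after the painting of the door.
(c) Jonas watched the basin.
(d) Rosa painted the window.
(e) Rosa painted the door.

(a), (b), (c), (e)

(a) Entailed — 'Rosa melted the ice' is causative; it entails the inchoative 'the ice melted'.
(b) Entailed — the narrative places the painting before the melting.
(c) Entailed — 'watch' is an activity; 'was watching' entails that some watching happened, so 'watched' holds.
(d) Not entailed — Rosa painted the door, not the window; the window belongs to the closing event.
(e) Entailed — this follows by dropping conjuncts from the painting event's description.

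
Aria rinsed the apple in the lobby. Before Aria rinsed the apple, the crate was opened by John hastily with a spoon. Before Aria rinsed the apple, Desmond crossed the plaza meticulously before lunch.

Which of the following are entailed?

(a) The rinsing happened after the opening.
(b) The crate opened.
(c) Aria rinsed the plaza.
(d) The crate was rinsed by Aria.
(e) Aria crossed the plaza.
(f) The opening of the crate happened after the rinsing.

(a) Entailed — the narrative places the opening before the rinsing.
(b) Entailed — 'John opened the crate' is causative; it entails the inchoative 'the crate opened'.
(c) Not entailed — Aria rinsed the apple, not the plaza; the plaza belongs to the crossing event.
(d) Not entailed — Aria rinsed the apple, not the crate; the crate belongs to the opening event.
(e) Not entailed — the passage has Desmond crossing the plaza, not Aria.
(f) Not entailed — the narrative places the opening before the rinsing, not after.

(a), (b)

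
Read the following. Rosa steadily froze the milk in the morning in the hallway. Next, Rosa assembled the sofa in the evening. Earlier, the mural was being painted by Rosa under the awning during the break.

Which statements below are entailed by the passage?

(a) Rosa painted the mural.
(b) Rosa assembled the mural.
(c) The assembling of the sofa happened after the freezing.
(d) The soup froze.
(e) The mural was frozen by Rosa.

(a) Not entailed — 'was painting' is progressive on an accomplishment; it does not entail the completed 'painted'.
(b) Not entailed — Rosa assembled the sofa, not the mural; the mural belongs to the painting event.
(c) Entailed — the narrative places the freezing before the assembling.
(d) Not entailed — the milk is what froze, not the soup.
(e) Not entailed — Rosa froze the milk, not the mural; the mural belongs to the painting event.

(c)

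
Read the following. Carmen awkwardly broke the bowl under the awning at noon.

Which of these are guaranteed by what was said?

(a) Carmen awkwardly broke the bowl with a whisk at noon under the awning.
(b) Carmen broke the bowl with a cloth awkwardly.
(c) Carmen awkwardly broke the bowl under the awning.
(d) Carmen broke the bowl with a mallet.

(a) Not entailed — 'with a whisk' adds information not in the original event.
(b) Not entailed — 'with a cloth' adds information not in the original event.
(c) Entailed — the original entails any weakening of itself; this just drops 'at noon'.
(d) Not entailed — 'with a mallet' adds information not in the original event.

(c)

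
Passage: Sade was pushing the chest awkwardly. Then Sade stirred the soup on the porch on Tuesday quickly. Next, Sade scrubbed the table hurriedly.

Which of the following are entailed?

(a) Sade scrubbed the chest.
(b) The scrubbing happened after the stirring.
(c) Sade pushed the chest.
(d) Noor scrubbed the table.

(b), (c)

(a) Not entailed — Sade scrubbed the table, not the chest; the chest belongs to the pushing event.
(b) Entailed — the narrative places the stirring before the scrubbing.
(c) Entailed — 'push' is an activity; 'was pushing' entails that some pushing happened, so 'pushed' holds.
(d) Not entailed — the passage has Sade scrubbing the table, not Noor.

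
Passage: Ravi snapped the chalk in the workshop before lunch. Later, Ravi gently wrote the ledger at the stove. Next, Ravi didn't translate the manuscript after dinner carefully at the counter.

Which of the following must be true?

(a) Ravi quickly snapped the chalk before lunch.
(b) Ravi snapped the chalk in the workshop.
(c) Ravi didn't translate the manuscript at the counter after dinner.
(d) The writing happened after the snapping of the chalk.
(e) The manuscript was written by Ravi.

(a) Not entailed — 'quickly' adds information not in the original event.
(b) Entailed — dropping 'before lunch' leaves a sub-description the original still satisfies.
(c) Not entailed — dropping 'carefully' under negation is not valid — the original leaves open that Ravi translated the manuscript some other way.
(d) Entailed — the narrative places the snapping before the writing.
(e) Not entailed — Ravi wrote the ledger, not the manuscript; the manuscript belongs to the translating event.

(b), (d)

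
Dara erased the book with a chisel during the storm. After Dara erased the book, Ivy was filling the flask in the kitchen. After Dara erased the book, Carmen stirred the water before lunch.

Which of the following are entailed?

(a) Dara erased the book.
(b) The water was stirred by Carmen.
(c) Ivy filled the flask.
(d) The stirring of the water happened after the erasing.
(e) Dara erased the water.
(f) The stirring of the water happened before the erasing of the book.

(a) Entailed — every conjunct here is already in the original erasing event.
(b) Entailed — every conjunct here is already in the original stirring event.
(c) Not entailed — 'was filling' is progressive on an accomplishment; it does not entail the completed 'filled'.
(d) Entailed — the narrative places the erasing before the stirring.
(e) Not entailed — Dara erased the book, not the water; the water belongs to the stirring event.
(f) Not entailed — the narrative places the erasing before the stirring, not after.

(a), (b), (d)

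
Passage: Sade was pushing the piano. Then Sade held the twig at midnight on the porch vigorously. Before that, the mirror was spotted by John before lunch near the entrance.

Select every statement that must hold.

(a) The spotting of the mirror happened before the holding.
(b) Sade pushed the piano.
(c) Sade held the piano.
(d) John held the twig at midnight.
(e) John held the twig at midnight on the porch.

(a), (b)

(a) Entailed — the narrative places the spotting before the holding.
(b) Entailed — 'push' is an activity; 'was pushing' entails that some pushing happened, so 'pushed' holds.
(c) Not entailed — Sade held the twig, not the piano; the piano belongs to the pushing event.
(d) Not entailed — the passage has Sade holding the twig, not John.
(e) Not entailed — the passage has Sade holding the twig, not John.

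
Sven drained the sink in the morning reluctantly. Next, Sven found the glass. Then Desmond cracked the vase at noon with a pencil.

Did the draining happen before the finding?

yes

The narrative orders the draining before the finding.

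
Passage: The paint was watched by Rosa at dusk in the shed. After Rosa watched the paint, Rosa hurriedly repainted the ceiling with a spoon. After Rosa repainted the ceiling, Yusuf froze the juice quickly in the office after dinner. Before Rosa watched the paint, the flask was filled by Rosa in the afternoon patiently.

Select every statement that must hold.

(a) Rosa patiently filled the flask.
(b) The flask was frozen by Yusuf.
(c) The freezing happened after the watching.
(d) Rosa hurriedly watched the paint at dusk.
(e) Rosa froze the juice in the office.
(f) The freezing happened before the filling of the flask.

(a) Entailed — this follows by dropping conjuncts from the filling event's description.
(b) Not entailed — Yusuf froze the juice, not the flask; the flask belongs to the filling event.
(c) Entailed — the narrative places the watching before the freezing.
(d) Not entailed — 'hurriedly' adds information not in the original event.
(e) Not entailed — the passage has Yusuf freezing the juice, not Rosa.
(f) Not entailed — the narrative places the filling before the freezing, not after.

(a), (c)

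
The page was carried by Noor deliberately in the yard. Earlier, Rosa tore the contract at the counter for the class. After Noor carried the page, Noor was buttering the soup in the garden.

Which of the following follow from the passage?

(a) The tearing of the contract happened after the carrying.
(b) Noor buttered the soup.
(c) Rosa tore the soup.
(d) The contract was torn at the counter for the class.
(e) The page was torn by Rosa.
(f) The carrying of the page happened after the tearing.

(a) Not entailed — the narrative places the tearing before the carrying, not after.
(b) Not entailed — 'was buttering' is progressive on an accomplishment; it does not entail the completed 'buttered'.
(c) Not entailed — Rosa tore the contract, not the soup; the soup belongs to the buttering event.
(d) Entailed — this follows by dropping conjuncts from the tearing event's description.
(e) Not entailed — Rosa tore the contract, not the page; the page belongs to the carrying event.
(f) Entailed — the narrative places the tearing before the carrying.

(d), (f)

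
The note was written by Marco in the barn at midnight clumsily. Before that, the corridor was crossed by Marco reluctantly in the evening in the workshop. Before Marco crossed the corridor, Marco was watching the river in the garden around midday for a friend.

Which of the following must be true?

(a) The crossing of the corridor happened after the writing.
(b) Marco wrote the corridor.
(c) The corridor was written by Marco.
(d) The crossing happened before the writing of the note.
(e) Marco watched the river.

(d), (e)

(a) Not entailed — the narrative places the crossing before the writing, not after.
(b) Not entailed — Marco wrote the note, not the corridor; the corridor belongs to the crossing event.
(c) Not entailed — Marco wrote the note, not the corridor; the corridor belongs to the crossing event.
(d) Entailed — the narrative places the crossing before the writing.
(e) Entailed — 'watch' is an activity; 'was watching' entails that some watching happened, so 'watched' holds.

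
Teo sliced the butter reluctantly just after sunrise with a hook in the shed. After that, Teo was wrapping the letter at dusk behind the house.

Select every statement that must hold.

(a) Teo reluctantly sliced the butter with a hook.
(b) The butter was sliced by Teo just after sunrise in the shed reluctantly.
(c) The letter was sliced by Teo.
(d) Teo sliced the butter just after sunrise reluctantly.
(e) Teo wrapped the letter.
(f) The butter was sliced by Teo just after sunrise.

(a), (b), (d), (f)

(a) Entailed — this follows by dropping conjuncts from the slicing event's description.
(b) Entailed — every conjunct here is already in the original slicing event.
(c) Not entailed — Teo sliced the butter, not the letter; the letter belongs to the wrapping event.
(d) Entailed — this follows by dropping conjuncts from the slicing event's description.
(e) Not entailed — 'was wrapping' is progressive on an accomplishment; it does not entail the completed 'wrapped'.
(f) Entailed — every conjunct here is already in the original slicing event.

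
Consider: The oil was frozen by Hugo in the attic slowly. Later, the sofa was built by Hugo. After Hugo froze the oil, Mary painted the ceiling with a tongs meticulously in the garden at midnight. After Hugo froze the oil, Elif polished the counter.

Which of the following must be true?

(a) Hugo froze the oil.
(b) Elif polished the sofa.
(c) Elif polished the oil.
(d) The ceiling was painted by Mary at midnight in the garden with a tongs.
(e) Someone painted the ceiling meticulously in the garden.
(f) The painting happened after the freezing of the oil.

(a), (d), (e), (f)

(a) Entailed — this follows by dropping conjuncts from the freezing event's description.
(b) Not entailed — Elif polished the counter, not the sofa; the sofa belongs to the building event.
(c) Not entailed — Elif polished the counter, not the oil; the oil belongs to the freezing event.
(d) Entailed — the original entails any weakening of itself; this just drops 'meticulously'.
(e) Entailed — dropping 'with a tongs', 'at midnight' and generalizing the agent leaves a sub-description the original still satisfies.
(f) Entailed — the narrative places the freezing before the painting.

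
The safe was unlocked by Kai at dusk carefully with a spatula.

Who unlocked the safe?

'Kai' marks the agent of the unlocking event.

Kai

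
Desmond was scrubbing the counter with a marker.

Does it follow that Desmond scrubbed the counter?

'scrub' is atelic; if Desmond was scrubbing the counter, then Desmond scrubbed the counter (for some time).

yes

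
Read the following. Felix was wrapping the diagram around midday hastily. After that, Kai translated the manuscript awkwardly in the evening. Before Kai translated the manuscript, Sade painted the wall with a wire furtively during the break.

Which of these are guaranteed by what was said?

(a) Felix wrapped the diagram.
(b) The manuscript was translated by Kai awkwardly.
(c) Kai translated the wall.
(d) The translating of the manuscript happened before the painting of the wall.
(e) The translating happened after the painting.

(a) Not entailed — 'was wrapping' is progressive on an accomplishment; it does not entail the completed 'wrapped'.
(b) Entailed — this follows by dropping conjuncts from the translating event's description.
(c) Not entailed — Kai translated the manuscript, not the wall; the wall belongs to the painting event.
(d) Not entailed — the narrative places the painting before the translating, not after.
(e) Entailed — the narrative places the painting before the translating.

(b), (e)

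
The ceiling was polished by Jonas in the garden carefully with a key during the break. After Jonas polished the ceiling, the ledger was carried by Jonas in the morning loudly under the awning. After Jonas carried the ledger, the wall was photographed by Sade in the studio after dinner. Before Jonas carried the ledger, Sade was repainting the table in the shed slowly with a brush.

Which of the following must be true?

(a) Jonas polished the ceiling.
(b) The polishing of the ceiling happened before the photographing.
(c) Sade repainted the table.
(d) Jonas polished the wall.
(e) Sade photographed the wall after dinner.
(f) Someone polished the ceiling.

(a), (b), (e), (f)

(a) Entailed — dropping 'in the garden', 'carefully', 'during the break', 'with a key' leaves a sub-description the original still satisfies.
(b) Entailed — the narrative places the polishing before the photographing.
(c) Not entailed — 'was repainting' is progressive on an accomplishment; it does not entail the completed 'repainted'.
(d) Not entailed — Jonas polished the ceiling, not the wall; the wall belongs to the photographing event.
(e) Entailed — dropping 'in the studio' leaves a sub-description the original still satisfies.
(f) Entailed — dropping 'in the garden', 'carefully', 'during the break', 'with a key' and generalizing the agent leaves a sub-description the original still satisfies.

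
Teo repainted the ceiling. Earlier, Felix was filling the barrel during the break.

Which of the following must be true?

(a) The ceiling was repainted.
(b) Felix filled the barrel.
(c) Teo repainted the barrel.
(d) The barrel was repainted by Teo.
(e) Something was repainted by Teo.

(a) Entailed — the original entails any weakening of itself; this just generalizes the agent.
(b) Not entailed — 'was filling' is progressive on an accomplishment; it does not entail the completed 'filled'.
(c) Not entailed — Teo repainted the ceiling, not the barrel; the barrel belongs to the filling event.
(d) Not entailed — Teo repainted the ceiling, not the barrel; the barrel belongs to the filling event.
(e) Entailed — every conjunct here is already in the original repainting event.

(a), (e)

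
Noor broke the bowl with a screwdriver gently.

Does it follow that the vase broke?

Nothing is said about any vase; only the bowl is affected.

no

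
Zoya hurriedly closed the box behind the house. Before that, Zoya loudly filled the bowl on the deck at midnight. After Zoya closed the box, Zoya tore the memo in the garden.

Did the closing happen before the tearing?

yes

The narrative orders the closing before the tearing.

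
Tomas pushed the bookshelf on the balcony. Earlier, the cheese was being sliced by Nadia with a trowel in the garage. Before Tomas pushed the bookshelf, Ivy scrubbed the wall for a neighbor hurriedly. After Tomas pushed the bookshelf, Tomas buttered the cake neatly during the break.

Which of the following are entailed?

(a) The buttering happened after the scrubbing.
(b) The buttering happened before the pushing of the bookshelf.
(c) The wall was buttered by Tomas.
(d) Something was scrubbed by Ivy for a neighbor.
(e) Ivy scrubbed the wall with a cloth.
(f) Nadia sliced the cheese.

(a) Entailed — the narrative places the scrubbing before the buttering.
(b) Not entailed — the narrative places the pushing before the buttering, not after.
(c) Not entailed — Tomas buttered the cake, not the wall; the wall belongs to the scrubbing event.
(d) Entailed — the original entails any weakening of itself; this just drops 'hurriedly' and generalizes the patient.
(e) Not entailed — 'with a cloth' adds information not in the original event.
(f) Not entailed — 'was slicing' is progressive on an accomplishment; it does not entail the completed 'sliced'.

(a), (d)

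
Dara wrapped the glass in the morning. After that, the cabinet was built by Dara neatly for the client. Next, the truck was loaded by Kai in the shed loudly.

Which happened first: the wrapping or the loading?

the wrapping

The connectives place the wrapping before the loading.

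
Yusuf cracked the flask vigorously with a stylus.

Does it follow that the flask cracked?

yes

'Yusuf cracked the flask' is the causative; it entails the inchoative 'the flask cracked'.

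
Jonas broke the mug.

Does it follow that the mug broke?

'Jonas broke the mug' is the causative; it entails the inchoative 'the mug broke'.

yes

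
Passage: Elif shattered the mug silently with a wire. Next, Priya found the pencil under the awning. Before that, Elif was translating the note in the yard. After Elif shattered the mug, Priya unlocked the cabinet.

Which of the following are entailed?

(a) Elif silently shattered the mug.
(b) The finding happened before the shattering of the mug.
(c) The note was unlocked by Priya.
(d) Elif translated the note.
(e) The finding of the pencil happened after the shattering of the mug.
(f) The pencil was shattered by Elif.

(a) Entailed — every conjunct here is already in the original shattering event.
(b) Not entailed — the narrative places the shattering before the finding, not after.
(c) Not entailed — Priya unlocked the cabinet, not the note; the note belongs to the translating event.
(d) Not entailed — 'was translating' is progressive on an accomplishment; it does not entail the completed 'translated'.
(e) Entailed — the narrative places the shattering before the finding.
(f) Not entailed — Elif shattered the mug, not the pencil; the pencil belongs to the finding event.

(a), (e)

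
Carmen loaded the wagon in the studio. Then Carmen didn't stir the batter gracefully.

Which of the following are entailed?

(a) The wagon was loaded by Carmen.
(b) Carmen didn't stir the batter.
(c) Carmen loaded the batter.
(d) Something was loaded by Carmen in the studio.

(a), (d)

(a) Entailed — this follows by dropping conjuncts from the loading event's description.
(b) Not entailed — dropping 'gracefully' under negation is not valid — the original leaves open that Carmen stirred the batter some other way.
(c) Not entailed — Carmen loaded the wagon, not the batter; the batter belongs to the stirring event.
(d) Entailed — this follows by dropping conjuncts from the loading event's description.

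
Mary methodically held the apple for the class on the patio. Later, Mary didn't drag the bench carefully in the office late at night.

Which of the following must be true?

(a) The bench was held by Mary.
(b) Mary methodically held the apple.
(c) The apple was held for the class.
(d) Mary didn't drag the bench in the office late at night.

(b), (c)

(a) Not entailed — Mary held the apple, not the bench; the bench belongs to the dragging event.
(b) Entailed — dropping 'on the patio', 'for the class' leaves a sub-description the original still satisfies.
(c) Entailed — the original entails any weakening of itself; this just drops 'on the patio', 'methodically' and generalizes the agent.
(d) Not entailed — dropping 'carefully' under negation is not valid — the original leaves open that Mary dragged the bench some other way.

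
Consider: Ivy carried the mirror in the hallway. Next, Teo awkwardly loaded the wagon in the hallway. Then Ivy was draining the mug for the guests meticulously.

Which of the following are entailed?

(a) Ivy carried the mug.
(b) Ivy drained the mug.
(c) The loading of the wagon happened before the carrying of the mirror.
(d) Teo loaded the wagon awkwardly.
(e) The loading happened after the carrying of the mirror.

(d), (e)

(a) Not entailed — Ivy carried the mirror, not the mug; the mug belongs to the draining event.
(b) Not entailed — 'was draining' is progressive on an accomplishment; it does not entail the completed 'drained'.
(c) Not entailed — the narrative places the carrying before the loading, not after.
(d) Entailed — dropping 'in the hallway' leaves a sub-description the original still satisfies.
(e) Entailed — the narrative places the carrying before the loading.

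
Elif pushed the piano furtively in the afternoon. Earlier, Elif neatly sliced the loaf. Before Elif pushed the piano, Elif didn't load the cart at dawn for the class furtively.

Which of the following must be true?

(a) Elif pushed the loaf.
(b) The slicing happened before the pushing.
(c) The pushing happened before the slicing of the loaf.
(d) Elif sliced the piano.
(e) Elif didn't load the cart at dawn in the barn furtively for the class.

(a) Not entailed — Elif pushed the piano, not the loaf; the loaf belongs to the slicing event.
(b) Entailed — the narrative places the slicing before the pushing.
(c) Not entailed — the narrative places the slicing before the pushing, not after.
(d) Not entailed — Elif sliced the loaf, not the piano; the piano belongs to the pushing event.
(e) Entailed — under negation, adding a further restriction is entailed: if no such loading event occurred, none occurred in the barn either.

(b), (e)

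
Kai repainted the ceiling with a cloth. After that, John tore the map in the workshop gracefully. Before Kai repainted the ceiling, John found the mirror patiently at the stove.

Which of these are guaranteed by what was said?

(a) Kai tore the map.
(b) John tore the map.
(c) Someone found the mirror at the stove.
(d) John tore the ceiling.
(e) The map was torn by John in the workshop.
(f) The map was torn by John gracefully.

(b), (c), (e), (f)

(a) Not entailed — the passage has John tearing the map, not Kai.
(b) Entailed — dropping 'in the workshop', 'gracefully' leaves a sub-description the original still satisfies.
(c) Entailed — the original entails any weakening of itself; this just drops 'patiently' and generalizes the agent.
(d) Not entailed — John tore the map, not the ceiling; the ceiling belongs to the repainting event.
(e) Entailed — this follows by dropping conjuncts from the tearing event's description.
(f) Entailed — dropping 'in the workshop' leaves a sub-description the original still satisfies.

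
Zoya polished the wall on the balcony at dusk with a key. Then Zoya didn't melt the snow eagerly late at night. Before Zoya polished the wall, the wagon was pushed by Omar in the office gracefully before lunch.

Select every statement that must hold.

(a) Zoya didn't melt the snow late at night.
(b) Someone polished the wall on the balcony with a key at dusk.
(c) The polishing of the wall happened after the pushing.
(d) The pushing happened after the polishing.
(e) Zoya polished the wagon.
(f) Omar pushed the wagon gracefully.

(b), (c), (f)

(a) Not entailed — dropping 'eagerly' under negation is not valid — the original leaves open that Zoya melted the snow some other way.
(b) Entailed — generalizing the agent leaves a sub-description the original still satisfies.
(c) Entailed — the narrative places the pushing before the polishing.
(d) Not entailed — the narrative places the pushing before the polishing, not after.
(e) Not entailed — Zoya polished the wall, not the wagon; the wagon belongs to the pushing event.
(f) Entailed — dropping 'before lunch', 'in the office' leaves a sub-description the original still satisfies.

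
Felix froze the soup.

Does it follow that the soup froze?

'Felix froze the soup' is the causative; it entails the inchoative 'the soup froze'.

yes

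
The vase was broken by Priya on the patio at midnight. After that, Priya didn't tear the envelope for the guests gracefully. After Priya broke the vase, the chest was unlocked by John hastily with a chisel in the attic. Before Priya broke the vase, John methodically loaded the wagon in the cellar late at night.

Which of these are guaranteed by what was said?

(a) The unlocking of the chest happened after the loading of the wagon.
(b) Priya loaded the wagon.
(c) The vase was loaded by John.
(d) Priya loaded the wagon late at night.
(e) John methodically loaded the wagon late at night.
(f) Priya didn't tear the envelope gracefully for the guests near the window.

(a), (e), (f)

(a) Entailed — the narrative places the loading before the unlocking.
(b) Not entailed — the passage has John loading the wagon, not Priya.
(c) Not entailed — John loaded the wagon, not the vase; the vase belongs to the breaking event.
(d) Not entailed — the passage has John loading the wagon, not Priya.
(e) Entailed — the original entails any weakening of itself; this just drops 'in the cellar'.
(f) Entailed — under negation, adding a further restriction is entailed: if no such tearing event occurred, none occurred near the window either.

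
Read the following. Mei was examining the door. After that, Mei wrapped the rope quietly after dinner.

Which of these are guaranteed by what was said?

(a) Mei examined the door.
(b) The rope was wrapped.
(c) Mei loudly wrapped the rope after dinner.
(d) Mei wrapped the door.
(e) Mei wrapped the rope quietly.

(a) Entailed — 'examine' is an activity; 'was examining' entails that some examining happened, so 'examined' holds.
(b) Entailed — this follows by dropping conjuncts from the wrapping event's description.
(c) Not entailed — 'loudly' adds a manner not in (and inconsistent with) the original.
(d) Not entailed — Mei wrapped the rope, not the door; the door belongs to the examining event.
(e) Entailed — dropping 'after dinner' leaves a sub-description the original still satisfies.

(a), (b), (e)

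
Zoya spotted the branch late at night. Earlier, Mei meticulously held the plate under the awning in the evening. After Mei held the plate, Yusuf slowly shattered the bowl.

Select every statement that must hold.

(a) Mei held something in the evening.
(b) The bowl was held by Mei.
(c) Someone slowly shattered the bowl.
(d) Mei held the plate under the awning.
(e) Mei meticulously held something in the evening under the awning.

(a), (c), (d), (e)

(a) Entailed — the original entails any weakening of itself; this just drops 'meticulously', 'under the awning' and generalizes the patient.
(b) Not entailed — Mei held the plate, not the bowl; the bowl belongs to the shattering event.
(c) Entailed — generalizing the agent leaves a sub-description the original still satisfies.
(d) Entailed — dropping 'meticulously', 'in the evening' leaves a sub-description the original still satisfies.
(e) Entailed — generalizing the patient leaves a sub-description the original still satisfies.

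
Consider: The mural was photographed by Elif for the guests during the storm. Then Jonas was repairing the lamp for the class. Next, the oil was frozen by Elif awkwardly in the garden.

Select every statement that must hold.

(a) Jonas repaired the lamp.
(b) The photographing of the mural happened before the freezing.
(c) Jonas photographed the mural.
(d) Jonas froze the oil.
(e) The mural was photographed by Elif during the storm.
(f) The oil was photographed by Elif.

(b), (e)

(a) Not entailed — 'was repairing' is progressive on an accomplishment; it does not entail the completed 'repaired'.
(b) Entailed — the narrative places the photographing before the freezing.
(c) Not entailed — the passage has Elif photographing the mural, not Jonas.
(d) Not entailed — the passage has Elif freezing the oil, not Jonas.
(e) Entailed — dropping 'for the guests' leaves a sub-description the original still satisfies.
(f) Not entailed — Elif photographed the mural, not the oil; the oil belongs to the freezing event.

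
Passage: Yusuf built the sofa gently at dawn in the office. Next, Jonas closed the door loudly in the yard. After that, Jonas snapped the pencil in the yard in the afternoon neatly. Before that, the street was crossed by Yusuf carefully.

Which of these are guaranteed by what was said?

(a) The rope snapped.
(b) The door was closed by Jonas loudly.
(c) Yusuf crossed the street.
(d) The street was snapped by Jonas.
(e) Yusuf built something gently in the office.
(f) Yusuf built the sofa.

(a) Not entailed — the pencil is what snapped, not the rope.
(b) Entailed — every conjunct here is already in the original closing event.
(c) Entailed — dropping 'carefully' leaves a sub-description the original still satisfies.
(d) Not entailed — Jonas snapped the pencil, not the street; the street belongs to the crossing event.
(e) Entailed — this follows by dropping conjuncts from the building event's description.
(f) Entailed — every conjunct here is already in the original building event.

(b), (c), (e), (f)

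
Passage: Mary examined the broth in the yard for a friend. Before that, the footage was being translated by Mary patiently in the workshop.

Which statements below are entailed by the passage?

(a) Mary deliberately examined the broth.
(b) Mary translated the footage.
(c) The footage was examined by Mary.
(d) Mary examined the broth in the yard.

(a) Not entailed — 'deliberately' adds information not in the original event.
(b) Not entailed — 'was translating' is progressive on an accomplishment; it does not entail the completed 'translated'.
(c) Not entailed — Mary examined the broth, not the footage; the footage belongs to the translating event.
(d) Entailed — this follows by dropping conjuncts from the examining event's description.

(d)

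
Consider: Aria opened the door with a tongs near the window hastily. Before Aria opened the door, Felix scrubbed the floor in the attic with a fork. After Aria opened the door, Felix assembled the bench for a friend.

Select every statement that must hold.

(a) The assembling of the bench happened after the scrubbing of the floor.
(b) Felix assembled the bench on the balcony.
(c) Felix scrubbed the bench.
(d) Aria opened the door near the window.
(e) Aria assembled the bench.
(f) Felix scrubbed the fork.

(a), (d)

(a) Entailed — the narrative places the scrubbing before the assembling.
(b) Not entailed — 'on the balcony' adds information not in the original event.
(c) Not entailed — Felix scrubbed the floor, not the bench; the bench belongs to the assembling event.
(d) Entailed — the original entails any weakening of itself; this just drops 'hastily', 'with a tongs'.
(e) Not entailed — the passage has Felix assembling the bench, not Aria.
(f) Not entailed — the fork is the instrument, not what was scrubbed.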